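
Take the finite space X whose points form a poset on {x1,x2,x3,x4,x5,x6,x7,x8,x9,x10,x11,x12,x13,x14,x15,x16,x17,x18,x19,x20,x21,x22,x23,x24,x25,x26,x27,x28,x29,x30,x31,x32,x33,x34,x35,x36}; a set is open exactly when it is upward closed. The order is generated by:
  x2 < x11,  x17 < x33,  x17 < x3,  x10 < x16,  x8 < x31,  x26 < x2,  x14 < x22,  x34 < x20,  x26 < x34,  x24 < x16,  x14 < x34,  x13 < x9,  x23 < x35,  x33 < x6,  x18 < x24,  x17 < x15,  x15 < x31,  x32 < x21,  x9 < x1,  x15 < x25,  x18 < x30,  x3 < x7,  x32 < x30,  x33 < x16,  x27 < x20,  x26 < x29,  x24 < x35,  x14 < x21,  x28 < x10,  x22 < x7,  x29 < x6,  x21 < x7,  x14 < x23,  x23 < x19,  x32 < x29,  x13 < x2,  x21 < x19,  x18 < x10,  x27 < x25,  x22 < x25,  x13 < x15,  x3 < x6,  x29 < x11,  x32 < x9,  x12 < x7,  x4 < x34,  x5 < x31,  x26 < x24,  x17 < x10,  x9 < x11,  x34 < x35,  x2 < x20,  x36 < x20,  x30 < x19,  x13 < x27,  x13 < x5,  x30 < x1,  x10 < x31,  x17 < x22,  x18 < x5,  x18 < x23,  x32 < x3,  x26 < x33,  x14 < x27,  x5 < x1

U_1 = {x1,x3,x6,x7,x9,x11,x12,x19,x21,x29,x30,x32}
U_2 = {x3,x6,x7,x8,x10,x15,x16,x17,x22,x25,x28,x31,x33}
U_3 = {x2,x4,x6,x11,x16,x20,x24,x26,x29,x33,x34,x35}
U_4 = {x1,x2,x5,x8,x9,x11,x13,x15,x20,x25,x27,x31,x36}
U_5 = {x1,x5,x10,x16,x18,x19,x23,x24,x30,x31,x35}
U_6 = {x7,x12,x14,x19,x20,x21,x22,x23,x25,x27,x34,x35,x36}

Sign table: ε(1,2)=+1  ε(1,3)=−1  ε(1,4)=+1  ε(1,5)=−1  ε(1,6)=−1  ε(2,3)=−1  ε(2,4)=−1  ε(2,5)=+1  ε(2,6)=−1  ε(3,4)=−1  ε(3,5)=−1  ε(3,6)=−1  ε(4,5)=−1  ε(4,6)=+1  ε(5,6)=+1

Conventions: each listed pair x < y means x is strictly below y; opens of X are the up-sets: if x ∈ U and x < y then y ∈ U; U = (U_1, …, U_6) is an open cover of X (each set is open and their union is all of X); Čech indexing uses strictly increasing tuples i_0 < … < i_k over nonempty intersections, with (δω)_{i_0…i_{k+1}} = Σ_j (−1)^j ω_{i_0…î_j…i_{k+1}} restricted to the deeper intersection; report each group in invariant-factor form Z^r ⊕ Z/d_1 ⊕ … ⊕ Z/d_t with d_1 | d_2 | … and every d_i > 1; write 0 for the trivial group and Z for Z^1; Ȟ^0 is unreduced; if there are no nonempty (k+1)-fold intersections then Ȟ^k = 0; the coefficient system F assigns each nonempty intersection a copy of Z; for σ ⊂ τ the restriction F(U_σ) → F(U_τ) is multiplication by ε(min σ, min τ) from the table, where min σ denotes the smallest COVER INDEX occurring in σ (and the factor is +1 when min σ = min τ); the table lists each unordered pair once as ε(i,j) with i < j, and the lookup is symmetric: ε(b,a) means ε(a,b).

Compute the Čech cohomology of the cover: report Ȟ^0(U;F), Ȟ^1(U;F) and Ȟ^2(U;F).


nonempty intersections:
  U12={x3,x6,x7} U13={x6,x11,x29} U14={x1,x9,x11} U15={x1,x19,x30} U16={x7,x12,x19,x21} U23={x6,x16,x33} U24={x8,x15,x25,x31} U25={x10,x16,x31} U26={x7,x22,x25} U34={x2,x11,x20} U35={x16,x24,x35} U36={x20,x34,x35} U45={x1,x5,x31} U46={x20,x25,x27,x36} U56={x19,x23,x35}
  U123={x6} U126={x7} U134={x11} U145={x1} U156={x19} U235={x16} U245={x31} U246={x25} U346={x20} U356={x35}
C dims 6,15,10; δ0: rk 6, SNF 1^5·2; δ1: rk 9, SNF 1^9
Ȟ^0: (6−6)−0=0 ⇒ 0
Ȟ^1: (15−9)−6=0 plus torsion [2] ⇒ Z/2
Ȟ^2: (10−0)−9=1 ⇒ Z

Ȟ^0 = 0, Ȟ^1 = Z/2 and Ȟ^2 = Z


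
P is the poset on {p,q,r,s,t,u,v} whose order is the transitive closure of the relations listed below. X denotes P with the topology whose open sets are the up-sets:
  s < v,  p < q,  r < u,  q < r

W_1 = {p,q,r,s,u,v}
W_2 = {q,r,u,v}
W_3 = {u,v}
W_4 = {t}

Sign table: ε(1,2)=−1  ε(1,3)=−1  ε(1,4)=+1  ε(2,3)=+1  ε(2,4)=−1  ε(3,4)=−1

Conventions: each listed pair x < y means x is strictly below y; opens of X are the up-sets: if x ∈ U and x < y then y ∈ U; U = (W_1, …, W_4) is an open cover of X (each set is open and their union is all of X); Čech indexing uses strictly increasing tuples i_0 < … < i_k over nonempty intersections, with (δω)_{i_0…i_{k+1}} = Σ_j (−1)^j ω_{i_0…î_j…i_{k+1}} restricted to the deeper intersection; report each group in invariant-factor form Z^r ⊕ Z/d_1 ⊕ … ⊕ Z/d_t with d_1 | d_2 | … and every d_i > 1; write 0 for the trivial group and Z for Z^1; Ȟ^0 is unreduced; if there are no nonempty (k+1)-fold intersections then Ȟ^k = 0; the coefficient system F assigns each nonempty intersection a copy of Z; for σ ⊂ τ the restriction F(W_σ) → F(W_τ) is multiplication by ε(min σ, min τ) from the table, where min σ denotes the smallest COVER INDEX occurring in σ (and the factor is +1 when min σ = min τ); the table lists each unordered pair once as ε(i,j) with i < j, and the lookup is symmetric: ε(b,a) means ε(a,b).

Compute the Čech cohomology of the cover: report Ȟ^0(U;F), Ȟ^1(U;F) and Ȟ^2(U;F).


Ȟ^0 ≅ Z^2; Ȟ^1 ≅ 0; Ȟ^2 ≅ 0

nonempty overlaps:
  W12={q,r,u,v} W13={u,v} W23={u,v}
  W123={u,v}
C dims 4,3,1; δ0: rk 2, SNF 1^2; δ1: rk 1, SNF 1^1
degree 0: 4−2−0 = 2 → Ȟ^0 ≅ Z^2
degree 1: 3−1−2 = 0 → Ȟ^1 ≅ 0
degree 2: 1−0−1 = 0 → Ȟ^2 ≅ 0


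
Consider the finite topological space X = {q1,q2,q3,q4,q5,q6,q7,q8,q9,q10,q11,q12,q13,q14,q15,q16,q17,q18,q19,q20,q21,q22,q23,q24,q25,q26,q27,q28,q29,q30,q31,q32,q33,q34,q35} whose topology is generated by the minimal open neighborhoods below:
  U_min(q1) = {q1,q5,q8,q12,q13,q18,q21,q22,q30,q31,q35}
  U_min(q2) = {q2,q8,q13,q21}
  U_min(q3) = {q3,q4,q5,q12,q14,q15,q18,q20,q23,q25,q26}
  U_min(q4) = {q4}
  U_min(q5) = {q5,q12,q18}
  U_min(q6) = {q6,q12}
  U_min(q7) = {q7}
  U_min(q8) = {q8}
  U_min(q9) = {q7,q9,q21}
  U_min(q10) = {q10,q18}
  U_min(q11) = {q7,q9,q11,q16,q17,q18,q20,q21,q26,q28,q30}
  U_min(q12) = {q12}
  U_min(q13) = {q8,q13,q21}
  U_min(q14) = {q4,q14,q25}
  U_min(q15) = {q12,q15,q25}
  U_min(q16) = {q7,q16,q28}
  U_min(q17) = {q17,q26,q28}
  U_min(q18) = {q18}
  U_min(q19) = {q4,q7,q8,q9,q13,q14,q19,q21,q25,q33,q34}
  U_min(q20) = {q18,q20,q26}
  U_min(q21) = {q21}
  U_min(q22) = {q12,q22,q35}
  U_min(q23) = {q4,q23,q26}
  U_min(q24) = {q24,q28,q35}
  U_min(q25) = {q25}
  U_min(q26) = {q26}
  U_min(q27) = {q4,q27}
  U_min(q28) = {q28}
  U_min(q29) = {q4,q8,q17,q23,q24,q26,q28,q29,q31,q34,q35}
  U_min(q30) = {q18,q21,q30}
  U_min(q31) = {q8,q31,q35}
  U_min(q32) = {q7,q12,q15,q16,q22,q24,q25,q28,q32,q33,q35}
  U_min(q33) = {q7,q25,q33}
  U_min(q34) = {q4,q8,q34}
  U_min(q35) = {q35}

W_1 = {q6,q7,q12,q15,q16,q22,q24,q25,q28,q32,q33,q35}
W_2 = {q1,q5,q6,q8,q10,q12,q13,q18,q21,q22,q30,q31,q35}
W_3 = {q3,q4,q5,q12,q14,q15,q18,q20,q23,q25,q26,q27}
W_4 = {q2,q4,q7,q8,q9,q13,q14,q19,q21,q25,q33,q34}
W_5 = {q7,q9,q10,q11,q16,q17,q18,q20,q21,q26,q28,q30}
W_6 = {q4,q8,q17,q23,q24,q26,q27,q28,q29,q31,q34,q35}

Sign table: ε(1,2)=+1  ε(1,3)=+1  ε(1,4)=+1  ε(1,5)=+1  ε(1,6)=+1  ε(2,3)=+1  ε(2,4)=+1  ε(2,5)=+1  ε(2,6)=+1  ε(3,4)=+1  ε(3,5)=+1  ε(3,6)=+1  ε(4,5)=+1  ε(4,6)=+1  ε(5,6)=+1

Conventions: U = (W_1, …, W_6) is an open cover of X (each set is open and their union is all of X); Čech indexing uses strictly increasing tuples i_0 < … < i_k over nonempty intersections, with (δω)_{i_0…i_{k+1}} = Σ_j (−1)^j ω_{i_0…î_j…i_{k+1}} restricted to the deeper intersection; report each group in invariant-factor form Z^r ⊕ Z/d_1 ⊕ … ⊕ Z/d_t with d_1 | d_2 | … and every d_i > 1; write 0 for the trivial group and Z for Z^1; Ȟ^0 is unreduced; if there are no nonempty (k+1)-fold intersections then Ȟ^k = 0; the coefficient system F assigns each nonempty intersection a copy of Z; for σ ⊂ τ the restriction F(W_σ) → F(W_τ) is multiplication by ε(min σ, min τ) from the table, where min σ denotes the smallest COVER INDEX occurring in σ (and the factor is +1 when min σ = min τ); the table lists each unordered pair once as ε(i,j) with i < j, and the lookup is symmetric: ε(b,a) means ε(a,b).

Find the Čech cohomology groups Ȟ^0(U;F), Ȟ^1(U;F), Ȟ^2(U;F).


nerve of the cover:
  W12={q6,q12,q22,q35} W13={q12,q15,q25} W14={q7,q25,q33} W15={q7,q16,q28} W16={q24,q28,q35} W23={q5,q12,q18} W24={q8,q13,q21} W25={q10,q18,q21,q30} W26={q8,q31,q35} W34={q4,q14,q25} W35={q18,q20,q26} W36={q4,q23,q26,q27} W45={q7,q9,q21} W46={q4,q8,q34} W56={q17,q26,q28}
  W123={q12} W126={q35} W134={q25} W145={q7} W156={q28} W235={q18} W245={q21} W246={q8} W346={q4} W356={q26}
C dims 6,15,10; δ0: rk 5, SNF 1^5; δ1: rk 10, SNF 1^9·2
Ȟ^0 = (6 − 5) − 0 = 1, so Ȟ^0 ≅ Z
Ȟ^1 = (15 − 10) − 5 = 0, so Ȟ^1 ≅ 0
Ȟ^2 = (10 − 0) − 10 = 0 plus torsion [2], so Ȟ^2 ≅ Z/2

Ȟ^0 ≅ Z,  Ȟ^1 ≅ 0,  Ȟ^2 ≅ Z/2


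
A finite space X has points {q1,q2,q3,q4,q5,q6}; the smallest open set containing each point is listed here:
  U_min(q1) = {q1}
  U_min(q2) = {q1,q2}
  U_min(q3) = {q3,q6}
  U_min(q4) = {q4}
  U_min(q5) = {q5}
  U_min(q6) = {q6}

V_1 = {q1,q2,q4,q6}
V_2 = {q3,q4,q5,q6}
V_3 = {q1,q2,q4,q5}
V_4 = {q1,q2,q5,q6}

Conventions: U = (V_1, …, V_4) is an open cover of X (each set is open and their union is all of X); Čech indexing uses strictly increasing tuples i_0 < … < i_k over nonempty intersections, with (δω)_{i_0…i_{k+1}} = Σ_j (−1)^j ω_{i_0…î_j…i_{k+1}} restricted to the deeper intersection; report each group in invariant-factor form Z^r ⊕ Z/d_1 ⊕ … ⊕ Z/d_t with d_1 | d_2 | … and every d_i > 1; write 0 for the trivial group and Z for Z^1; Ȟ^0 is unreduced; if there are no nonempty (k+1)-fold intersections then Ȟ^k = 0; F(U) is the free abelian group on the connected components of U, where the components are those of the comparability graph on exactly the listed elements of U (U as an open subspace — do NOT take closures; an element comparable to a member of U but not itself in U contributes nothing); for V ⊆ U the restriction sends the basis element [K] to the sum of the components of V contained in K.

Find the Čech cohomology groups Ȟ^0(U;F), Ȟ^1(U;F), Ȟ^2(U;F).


Ȟ^0(U;F) ≅ Z^4, Ȟ^1(U;F) ≅ 0, Ȟ^2(U;F) ≅ 0

nonempty intersections:
  V12={q4,q6} V13={q1,q2,q4} V14={q1,q2,q6} V23={q4,q5} V24={q5,q6} V34={q1,q2,q5}
  V123={q4} V124={q6} V134={q1,q2} V234={q5}
components per intersection:
  V1: {q1,q2} {q4} {q6}
  V2: {q3,q6} {q4} {q5}
  V3: {q1,q2} {q4} {q5}
  V4: {q1,q2} {q5} {q6}
  V12: {q4} {q6}
  V13: {q1,q2} {q4}
  V14: {q1,q2} {q6}
  V23: {q4} {q5}
  V24: {q5} {q6}
  V34: {q1,q2} {q5}
  V123: {q4}
  V124: {q6}
  V134: {q1,q2}
  V234: {q5}
C dims 12,12,4; δ0: rk 8, SNF 1^8; δ1: rk 4, SNF 1^4
Ȟ^0: (12−8)−0=4 ⇒ Z^4
Ȟ^1: (12−4)−8=0 ⇒ 0
Ȟ^2: (4−0)−4=0 ⇒ 0


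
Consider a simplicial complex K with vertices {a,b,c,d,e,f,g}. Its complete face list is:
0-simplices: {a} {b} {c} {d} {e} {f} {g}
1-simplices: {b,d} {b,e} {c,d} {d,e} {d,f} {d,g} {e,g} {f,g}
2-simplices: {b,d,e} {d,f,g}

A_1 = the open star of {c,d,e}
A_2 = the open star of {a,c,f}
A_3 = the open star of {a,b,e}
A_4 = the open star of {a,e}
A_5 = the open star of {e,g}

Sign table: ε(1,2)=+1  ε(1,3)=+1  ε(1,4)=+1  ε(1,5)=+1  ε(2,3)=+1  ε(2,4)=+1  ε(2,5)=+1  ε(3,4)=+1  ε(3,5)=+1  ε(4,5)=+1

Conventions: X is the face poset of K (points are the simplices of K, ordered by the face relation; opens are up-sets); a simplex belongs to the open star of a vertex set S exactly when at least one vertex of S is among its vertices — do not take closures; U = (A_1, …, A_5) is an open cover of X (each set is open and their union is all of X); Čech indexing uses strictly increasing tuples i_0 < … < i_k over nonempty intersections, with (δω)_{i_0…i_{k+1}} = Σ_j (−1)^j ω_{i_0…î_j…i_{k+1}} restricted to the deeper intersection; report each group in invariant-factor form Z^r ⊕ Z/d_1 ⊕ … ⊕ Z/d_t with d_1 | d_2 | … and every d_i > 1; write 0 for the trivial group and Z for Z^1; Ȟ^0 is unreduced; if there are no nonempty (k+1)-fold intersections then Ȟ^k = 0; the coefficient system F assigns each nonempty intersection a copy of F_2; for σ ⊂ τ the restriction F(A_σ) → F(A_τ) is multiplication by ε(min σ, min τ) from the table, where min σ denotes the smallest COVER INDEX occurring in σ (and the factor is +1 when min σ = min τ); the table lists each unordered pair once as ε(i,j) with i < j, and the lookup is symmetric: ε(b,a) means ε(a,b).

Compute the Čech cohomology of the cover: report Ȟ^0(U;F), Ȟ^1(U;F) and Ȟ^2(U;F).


Ȟ^0 ≅ Z/2,  Ȟ^1 ≅ Z/2,  Ȟ^2 ≅ 0

nerve simplices:
  A1={{c},{d},{e},{b,d},{b,e},{c,d},{d,e},{d,f},{d,g},{e,g},{b,d,e},{d,f,g}} A2={{a},{c},{f},{c,d},{d,f},{f,g},{d,f,g}} A3={{a},{b},{e},{b,d},{b,e},{d,e},{e,g},{b,d,e}} A4={{a},{e},{b,e},{d,e},{e,g},{b,d,e}} A5={{e},{g},{b,e},{d,e},{d,g},{e,g},{f,g},{b,d,e},{d,f,g}}
  A12={{c},{c,d},{d,f},{d,f,g}} A13={{e},{b,d},{b,e},{d,e},{e,g},{b,d,e}} A14={{e},{b,e},{d,e},{e,g},{b,d,e}} A15={{e},{b,e},{d,e},{d,g},{e,g},{b,d,e},{d,f,g}} A23={{a}} A24={{a}} A25={{f,g},{d,f,g}} A34={{a},{e},{b,e},{d,e},{e,g},{b,d,e}} A35={{e},{b,e},{d,e},{e,g},{b,d,e}} A45={{e},{b,e},{d,e},{e,g},{b,d,e}}
  A125={{d,f,g}} A134={{e},{b,e},{d,e},{e,g},{b,d,e}} A135={{e},{b,e},{d,e},{e,g},{b,d,e}} A145={{e},{b,e},{d,e},{e,g},{b,d,e}} A234={{a}} A345={{e},{b,e},{d,e},{e,g},{b,d,e}}
  A1345={{e},{b,e},{d,e},{e,g},{b,d,e}}
C dims 5,10,6,1; δ0: rk_F2 4; δ1: rk_F2 5; δ2: rk_F2 1
degree 0: 5−4−0 = 1 → Ȟ^0 ≅ Z/2
degree 1: 10−5−4 = 1 → Ȟ^1 ≅ Z/2
degree 2: 6−1−5 = 0 → Ȟ^2 ≅ 0


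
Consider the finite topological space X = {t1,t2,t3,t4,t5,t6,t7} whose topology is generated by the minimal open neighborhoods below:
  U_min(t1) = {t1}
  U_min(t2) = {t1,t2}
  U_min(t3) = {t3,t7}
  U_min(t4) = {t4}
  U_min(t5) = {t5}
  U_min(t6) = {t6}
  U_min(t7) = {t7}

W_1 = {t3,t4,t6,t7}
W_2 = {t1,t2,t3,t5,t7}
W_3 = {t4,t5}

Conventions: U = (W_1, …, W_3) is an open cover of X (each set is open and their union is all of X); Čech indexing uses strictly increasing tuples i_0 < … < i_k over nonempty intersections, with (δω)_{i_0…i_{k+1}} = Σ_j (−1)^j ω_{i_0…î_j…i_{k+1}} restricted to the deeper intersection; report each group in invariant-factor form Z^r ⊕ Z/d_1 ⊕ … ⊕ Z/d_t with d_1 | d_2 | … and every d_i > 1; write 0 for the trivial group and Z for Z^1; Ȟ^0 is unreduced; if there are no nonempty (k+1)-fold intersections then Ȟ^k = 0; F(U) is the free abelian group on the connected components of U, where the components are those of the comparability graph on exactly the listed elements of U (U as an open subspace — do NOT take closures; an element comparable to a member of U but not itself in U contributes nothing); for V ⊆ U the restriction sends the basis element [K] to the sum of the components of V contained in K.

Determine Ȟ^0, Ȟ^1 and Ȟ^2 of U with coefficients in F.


Ȟ^0(U;F) ≅ Z^5,  Ȟ^1(U;F) ≅ 0,  Ȟ^2(U;F) ≅ 0

cover nerve:
  W12={t3,t7} W13={t4} W23={t5}
components per intersection:
  W1: {t3,t7} {t4} {t6}
  W2: {t1,t2} {t3,t7} {t5}
  W3: {t4} {t5}
  W12: {t3,t7}
  W13: {t4}
  W23: {t5}
C dims 8,3; δ0: rk 3, SNF 1^3
Ȟ^0: (8−3)−0=5 ⇒ Z^5
Ȟ^1: (3−0)−3=0 ⇒ 0
Ȟ^2: (0−0)−0=0 ⇒ 0


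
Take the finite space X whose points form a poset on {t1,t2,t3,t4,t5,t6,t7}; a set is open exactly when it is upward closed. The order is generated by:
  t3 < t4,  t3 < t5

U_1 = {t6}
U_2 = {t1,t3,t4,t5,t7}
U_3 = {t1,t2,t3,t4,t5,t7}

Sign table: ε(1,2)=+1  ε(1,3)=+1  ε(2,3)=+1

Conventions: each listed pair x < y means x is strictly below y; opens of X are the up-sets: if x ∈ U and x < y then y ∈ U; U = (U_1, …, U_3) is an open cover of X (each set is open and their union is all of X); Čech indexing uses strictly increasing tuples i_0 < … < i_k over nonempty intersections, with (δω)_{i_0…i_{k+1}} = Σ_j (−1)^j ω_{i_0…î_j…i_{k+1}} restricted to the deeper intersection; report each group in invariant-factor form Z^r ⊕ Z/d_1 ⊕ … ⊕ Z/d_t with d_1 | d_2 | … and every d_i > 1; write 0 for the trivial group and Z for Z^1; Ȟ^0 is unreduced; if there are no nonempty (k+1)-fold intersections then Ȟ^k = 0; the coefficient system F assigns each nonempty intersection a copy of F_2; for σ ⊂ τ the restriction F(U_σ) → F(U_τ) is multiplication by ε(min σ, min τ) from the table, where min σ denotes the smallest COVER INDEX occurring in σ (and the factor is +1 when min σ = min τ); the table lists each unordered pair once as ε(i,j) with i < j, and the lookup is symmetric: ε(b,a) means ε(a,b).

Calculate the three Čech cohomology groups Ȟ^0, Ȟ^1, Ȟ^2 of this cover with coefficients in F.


Ȟ^0 = Z/2 ⊕ Z/2,  Ȟ^1 = 0,  Ȟ^2 = 0

nerve simplices:
  U23={t1,t3,t4,t5,t7}
C dims 3,1; δ0: rk_F2 1
degree 0: 3−1−0 = 2 → Ȟ^0 ≅ Z/2 ⊕ Z/2
degree 1: 1−0−1 = 0 → Ȟ^1 ≅ 0
degree 2: 0−0−0 = 0 → Ȟ^2 ≅ 0


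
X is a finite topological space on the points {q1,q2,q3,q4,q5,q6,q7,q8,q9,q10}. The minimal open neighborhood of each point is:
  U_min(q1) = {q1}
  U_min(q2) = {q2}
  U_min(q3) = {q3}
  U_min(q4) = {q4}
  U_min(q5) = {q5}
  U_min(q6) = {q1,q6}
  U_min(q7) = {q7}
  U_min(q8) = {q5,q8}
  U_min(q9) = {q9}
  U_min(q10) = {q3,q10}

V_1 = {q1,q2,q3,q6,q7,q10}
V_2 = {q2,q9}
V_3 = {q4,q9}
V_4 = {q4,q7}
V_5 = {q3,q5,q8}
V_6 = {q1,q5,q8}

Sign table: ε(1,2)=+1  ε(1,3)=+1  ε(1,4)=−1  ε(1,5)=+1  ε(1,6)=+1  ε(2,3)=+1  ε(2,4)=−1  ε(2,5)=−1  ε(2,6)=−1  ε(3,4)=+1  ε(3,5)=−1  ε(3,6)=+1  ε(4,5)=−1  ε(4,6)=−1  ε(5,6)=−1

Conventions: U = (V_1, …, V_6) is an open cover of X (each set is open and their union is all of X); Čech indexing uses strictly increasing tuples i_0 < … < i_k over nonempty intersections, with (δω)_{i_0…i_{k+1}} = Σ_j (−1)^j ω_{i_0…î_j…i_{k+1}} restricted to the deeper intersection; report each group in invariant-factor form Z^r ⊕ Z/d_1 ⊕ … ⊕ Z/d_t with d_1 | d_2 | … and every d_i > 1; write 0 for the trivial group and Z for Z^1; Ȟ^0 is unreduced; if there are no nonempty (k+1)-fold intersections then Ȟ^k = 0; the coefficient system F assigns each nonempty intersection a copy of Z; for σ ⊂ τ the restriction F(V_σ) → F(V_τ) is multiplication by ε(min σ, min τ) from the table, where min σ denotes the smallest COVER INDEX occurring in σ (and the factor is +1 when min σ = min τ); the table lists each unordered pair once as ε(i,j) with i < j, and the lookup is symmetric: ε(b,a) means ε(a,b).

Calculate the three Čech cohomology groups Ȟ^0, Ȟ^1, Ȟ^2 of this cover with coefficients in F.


Ȟ^0(U;F) ≅ 0,  Ȟ^1(U;F) ≅ Z ⊕ Z/2,  Ȟ^2(U;F) ≅ 0

intersection data:
  V12={q2} V14={q7} V15={q3} V16={q1} V23={q9} V34={q4} V56={q5,q8}
C dims 6,7; δ0: rk 6, SNF 1^5·2
Ȟ^0 = (6 − 6) − 0 = 0, so Ȟ^0 ≅ 0
Ȟ^1 = (7 − 0) − 6 = 1 plus torsion [2], so Ȟ^1 ≅ Z ⊕ Z/2
Ȟ^2 = (0 − 0) − 0 = 0, so Ȟ^2 ≅ 0


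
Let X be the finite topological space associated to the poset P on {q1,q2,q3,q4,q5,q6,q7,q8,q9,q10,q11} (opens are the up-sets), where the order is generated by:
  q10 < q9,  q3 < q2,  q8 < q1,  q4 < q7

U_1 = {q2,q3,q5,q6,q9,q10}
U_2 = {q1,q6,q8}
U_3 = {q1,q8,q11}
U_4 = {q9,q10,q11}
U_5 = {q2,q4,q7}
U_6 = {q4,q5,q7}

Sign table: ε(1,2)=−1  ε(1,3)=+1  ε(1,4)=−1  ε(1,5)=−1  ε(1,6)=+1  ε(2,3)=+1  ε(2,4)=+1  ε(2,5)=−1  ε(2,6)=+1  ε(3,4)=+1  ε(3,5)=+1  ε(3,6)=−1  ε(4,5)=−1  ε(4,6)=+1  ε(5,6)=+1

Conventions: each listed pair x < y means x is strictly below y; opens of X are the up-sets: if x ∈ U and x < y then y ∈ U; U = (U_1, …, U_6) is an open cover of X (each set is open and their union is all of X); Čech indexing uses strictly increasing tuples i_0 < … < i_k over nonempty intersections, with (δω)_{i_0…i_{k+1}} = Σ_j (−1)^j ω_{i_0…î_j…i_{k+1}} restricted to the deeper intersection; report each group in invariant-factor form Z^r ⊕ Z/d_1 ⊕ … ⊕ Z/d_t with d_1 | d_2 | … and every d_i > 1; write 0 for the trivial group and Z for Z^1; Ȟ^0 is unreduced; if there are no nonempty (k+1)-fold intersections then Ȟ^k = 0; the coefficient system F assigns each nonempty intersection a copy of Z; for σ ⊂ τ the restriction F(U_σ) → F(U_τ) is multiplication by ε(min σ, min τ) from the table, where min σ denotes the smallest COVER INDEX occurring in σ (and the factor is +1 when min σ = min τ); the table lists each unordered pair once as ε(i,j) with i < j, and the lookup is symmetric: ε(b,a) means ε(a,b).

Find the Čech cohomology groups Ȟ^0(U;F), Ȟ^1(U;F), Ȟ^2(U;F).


nerve simplices:
  U12={q6} U14={q9,q10} U15={q2} U16={q5} U23={q1,q8} U34={q11} U56={q4,q7}
C dims 6,7; δ0: rk 6, SNF 1^5·2
degree 0: 6−6−0 = 0 → Ȟ^0 ≅ 0
degree 1: 7−0−6 = 1 plus torsion [2] → Ȟ^1 ≅ Z ⊕ Z/2
degree 2: 0−0−0 = 0 → Ȟ^2 ≅ 0

Ȟ^0 ≅ 0; Ȟ^1 ≅ Z ⊕ Z/2; Ȟ^2 ≅ 0


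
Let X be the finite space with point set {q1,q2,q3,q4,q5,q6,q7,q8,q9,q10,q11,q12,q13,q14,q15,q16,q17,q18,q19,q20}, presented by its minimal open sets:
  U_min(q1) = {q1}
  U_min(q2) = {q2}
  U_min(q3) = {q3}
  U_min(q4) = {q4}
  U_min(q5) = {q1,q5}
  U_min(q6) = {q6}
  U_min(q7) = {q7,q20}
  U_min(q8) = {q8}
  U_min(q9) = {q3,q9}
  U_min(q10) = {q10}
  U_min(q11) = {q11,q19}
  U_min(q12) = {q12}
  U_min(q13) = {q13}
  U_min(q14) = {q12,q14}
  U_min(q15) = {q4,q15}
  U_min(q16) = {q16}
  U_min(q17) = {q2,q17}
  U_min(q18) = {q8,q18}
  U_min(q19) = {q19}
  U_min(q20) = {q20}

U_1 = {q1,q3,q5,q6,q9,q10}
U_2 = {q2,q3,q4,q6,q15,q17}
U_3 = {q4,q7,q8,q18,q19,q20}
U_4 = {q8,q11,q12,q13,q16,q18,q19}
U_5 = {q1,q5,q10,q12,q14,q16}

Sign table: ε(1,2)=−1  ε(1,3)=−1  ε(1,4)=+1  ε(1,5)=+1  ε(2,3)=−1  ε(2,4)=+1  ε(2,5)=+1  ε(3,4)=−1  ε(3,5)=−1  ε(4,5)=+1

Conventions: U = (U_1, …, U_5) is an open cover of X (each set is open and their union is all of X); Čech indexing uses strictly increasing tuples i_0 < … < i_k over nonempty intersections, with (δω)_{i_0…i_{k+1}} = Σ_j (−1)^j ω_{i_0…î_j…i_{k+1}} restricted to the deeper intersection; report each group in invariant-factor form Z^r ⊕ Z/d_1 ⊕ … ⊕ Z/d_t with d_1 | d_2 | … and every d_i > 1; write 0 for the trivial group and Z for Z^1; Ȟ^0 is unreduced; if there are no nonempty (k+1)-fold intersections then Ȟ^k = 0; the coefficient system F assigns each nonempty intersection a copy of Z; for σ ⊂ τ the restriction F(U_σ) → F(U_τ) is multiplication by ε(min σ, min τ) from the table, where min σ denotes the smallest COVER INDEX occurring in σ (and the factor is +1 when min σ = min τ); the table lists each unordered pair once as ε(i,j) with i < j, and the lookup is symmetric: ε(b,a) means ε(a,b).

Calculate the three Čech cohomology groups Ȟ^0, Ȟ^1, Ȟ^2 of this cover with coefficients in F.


cover nerve:
  U12={q3,q6} U15={q1,q5,q10} U23={q4} U34={q8,q18,q19} U45={q12,q16}
C dims 5,5; δ0: rk 5, SNF 1^4·2
Ȟ^0: (5−5)−0=0 ⇒ 0
Ȟ^1: (5−0)−5=0 plus torsion [2] ⇒ Z/2
Ȟ^2: (0−0)−0=0 ⇒ 0

Ȟ^0 ≅ 0; Ȟ^1 ≅ Z/2; Ȟ^2 ≅ 0


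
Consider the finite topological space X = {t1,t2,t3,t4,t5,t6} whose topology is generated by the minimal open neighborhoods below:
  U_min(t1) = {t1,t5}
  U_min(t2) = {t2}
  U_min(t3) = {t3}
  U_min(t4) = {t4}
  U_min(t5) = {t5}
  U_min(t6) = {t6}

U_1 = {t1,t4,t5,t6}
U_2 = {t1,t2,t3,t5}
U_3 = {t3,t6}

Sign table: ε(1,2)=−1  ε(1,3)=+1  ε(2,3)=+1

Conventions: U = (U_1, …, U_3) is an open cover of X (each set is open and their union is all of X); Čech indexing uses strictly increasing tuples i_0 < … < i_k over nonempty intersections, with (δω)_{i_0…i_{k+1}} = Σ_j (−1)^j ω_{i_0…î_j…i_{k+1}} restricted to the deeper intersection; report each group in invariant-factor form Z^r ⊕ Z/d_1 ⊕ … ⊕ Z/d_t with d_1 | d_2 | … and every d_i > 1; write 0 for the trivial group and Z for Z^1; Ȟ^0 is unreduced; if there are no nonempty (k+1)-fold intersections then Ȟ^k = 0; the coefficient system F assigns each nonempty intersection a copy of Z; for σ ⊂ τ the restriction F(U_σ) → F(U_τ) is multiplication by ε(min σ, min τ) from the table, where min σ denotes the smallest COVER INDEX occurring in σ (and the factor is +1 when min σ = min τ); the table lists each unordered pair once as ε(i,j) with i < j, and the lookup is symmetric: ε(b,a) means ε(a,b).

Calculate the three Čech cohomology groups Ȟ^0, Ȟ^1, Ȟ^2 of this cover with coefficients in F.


nonempty overlaps:
  U12={t1,t5} U13={t6} U23={t3}
C dims 3,3; δ0: rk 3, SNF 1^2·2
degree 0: 3−3−0 = 0 → Ȟ^0 ≅ 0
degree 1: 3−0−3 = 0 plus torsion [2] → Ȟ^1 ≅ Z/2
degree 2: 0−0−0 = 0 → Ȟ^2 ≅ 0

Ȟ^0 = 0, Ȟ^1 = Z/2, Ȟ^2 = 0


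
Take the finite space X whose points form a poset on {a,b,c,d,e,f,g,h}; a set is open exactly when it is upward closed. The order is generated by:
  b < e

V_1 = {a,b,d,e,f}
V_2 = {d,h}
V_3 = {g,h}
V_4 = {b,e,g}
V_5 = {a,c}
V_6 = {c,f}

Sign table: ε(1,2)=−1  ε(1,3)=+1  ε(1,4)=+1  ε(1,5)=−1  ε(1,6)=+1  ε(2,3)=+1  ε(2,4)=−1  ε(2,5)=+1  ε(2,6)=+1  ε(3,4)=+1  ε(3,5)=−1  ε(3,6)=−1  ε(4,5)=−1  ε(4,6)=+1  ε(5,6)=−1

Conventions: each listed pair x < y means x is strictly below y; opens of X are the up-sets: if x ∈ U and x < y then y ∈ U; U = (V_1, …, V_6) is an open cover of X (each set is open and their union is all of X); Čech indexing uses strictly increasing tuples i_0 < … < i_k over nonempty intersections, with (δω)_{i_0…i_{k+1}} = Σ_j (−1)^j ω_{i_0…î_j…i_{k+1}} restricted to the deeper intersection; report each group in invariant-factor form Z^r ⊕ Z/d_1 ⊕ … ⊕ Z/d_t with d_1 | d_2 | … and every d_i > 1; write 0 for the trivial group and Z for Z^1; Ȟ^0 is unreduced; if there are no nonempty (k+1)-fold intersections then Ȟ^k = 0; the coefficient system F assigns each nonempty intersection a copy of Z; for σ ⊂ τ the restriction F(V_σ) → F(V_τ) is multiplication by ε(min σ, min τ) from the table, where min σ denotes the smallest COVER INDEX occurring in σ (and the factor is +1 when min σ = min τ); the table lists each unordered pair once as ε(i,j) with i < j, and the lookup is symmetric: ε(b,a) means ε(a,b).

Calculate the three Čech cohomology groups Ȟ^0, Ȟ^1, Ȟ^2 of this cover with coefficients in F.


Ȟ^0 = 0, Ȟ^1 = Z ⊕ Z/2, Ȟ^2 = 0

nonempty intersections:
  V12={d} V14={b,e} V15={a} V16={f} V23={h} V34={g} V56={c}
C dims 6,7; δ0: rk 6, SNF 1^5·2
Ȟ^0: (6−6)−0=0 ⇒ 0
Ȟ^1: (7−0)−6=1 plus torsion [2] ⇒ Z ⊕ Z/2
Ȟ^2: (0−0)−0=0 ⇒ 0


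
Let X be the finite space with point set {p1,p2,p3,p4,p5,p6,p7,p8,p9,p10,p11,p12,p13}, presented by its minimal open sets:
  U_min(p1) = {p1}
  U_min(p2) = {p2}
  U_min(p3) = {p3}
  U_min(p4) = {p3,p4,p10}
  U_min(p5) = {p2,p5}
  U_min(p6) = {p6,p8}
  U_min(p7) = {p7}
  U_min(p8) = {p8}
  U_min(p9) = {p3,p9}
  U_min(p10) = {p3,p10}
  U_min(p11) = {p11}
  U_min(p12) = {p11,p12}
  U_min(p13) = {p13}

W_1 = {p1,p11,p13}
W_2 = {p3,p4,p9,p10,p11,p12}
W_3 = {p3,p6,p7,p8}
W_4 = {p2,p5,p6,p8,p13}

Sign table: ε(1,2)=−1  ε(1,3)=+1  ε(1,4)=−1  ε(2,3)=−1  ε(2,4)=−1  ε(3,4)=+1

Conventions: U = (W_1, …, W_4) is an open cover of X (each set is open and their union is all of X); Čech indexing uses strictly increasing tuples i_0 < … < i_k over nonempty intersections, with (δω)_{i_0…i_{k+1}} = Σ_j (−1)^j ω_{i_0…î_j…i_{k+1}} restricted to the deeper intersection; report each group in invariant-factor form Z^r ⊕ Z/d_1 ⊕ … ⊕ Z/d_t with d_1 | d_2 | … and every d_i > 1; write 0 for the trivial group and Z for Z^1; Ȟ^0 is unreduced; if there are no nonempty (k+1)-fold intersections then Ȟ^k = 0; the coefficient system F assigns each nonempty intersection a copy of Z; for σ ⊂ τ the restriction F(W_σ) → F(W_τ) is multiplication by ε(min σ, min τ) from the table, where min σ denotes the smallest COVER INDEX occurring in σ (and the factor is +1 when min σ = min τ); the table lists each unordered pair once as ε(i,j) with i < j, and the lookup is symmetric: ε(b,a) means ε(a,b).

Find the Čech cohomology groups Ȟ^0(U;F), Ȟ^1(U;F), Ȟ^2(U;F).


Ȟ^0 ≅ 0; Ȟ^1 ≅ Z/2; Ȟ^2 ≅ 0

intersection data:
  W12={p11} W14={p13} W23={p3} W34={p6,p8}
C dims 4,4; δ0: rk 4, SNF 1^3·2
Ȟ^0 = (4 − 4) − 0 = 0, so Ȟ^0 ≅ 0
Ȟ^1 = (4 − 0) − 4 = 0 plus torsion [2], so Ȟ^1 ≅ Z/2
Ȟ^2 = (0 − 0) − 0 = 0, so Ȟ^2 ≅ 0


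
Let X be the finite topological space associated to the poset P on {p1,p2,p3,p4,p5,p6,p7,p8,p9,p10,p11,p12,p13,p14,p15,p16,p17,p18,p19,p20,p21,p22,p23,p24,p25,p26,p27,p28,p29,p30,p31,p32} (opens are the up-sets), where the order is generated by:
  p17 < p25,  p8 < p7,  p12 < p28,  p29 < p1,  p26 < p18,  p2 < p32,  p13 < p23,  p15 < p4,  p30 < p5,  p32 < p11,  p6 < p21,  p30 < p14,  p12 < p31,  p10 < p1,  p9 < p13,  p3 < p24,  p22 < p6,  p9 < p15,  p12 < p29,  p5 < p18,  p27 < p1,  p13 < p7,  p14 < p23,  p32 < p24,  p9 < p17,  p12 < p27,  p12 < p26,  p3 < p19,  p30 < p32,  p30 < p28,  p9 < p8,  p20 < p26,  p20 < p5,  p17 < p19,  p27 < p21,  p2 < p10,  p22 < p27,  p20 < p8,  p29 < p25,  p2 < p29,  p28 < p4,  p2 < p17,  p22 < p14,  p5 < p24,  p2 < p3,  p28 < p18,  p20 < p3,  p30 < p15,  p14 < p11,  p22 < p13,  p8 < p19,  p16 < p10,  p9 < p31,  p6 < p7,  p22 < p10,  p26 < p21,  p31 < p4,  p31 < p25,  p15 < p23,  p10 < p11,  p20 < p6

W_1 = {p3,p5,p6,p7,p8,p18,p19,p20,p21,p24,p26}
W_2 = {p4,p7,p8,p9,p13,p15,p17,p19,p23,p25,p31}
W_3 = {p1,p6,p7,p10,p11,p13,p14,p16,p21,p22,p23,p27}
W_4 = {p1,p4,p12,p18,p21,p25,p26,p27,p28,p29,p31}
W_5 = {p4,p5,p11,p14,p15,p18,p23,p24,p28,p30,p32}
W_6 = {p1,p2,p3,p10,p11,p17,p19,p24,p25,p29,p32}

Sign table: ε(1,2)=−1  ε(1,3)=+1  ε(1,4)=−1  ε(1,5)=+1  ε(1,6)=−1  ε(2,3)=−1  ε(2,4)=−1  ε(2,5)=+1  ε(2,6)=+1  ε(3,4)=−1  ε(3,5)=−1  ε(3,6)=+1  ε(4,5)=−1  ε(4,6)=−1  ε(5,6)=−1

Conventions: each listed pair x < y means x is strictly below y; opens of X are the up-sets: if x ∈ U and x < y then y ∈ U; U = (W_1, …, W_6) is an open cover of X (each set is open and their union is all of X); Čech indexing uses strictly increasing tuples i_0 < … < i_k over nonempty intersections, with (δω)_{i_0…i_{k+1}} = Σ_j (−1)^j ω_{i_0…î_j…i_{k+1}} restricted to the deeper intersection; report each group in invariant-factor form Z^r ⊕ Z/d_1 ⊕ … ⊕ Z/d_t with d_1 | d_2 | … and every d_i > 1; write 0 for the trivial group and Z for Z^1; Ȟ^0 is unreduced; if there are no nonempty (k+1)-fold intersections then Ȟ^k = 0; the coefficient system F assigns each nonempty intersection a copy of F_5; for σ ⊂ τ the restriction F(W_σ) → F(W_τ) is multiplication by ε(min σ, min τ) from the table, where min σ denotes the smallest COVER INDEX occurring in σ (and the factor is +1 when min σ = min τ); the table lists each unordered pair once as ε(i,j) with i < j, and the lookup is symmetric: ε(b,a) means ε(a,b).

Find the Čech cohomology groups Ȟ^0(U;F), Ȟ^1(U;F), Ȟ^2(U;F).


nonempty intersections:
  W12={p7,p8,p19} W13={p6,p7,p21} W14={p18,p21,p26} W15={p5,p18,p24} W16={p3,p19,p24} W23={p7,p13,p23} W24={p4,p25,p31} W25={p4,p15,p23} W26={p17,p19,p25} W34={p1,p21,p27} W35={p11,p14,p23} W36={p1,p10,p11} W45={p4,p18,p28} W46={p1,p25,p29} W56={p11,p24,p32}
  W123={p7} W126={p19} W134={p21} W145={p18} W156={p24} W235={p23} W245={p4} W246={p25} W346={p1} W356={p11}
C dims 6,15,10; δ0: rk_F5 6; δ1: rk_F5 9
Ȟ^0: (6−6)−0=0 ⇒ 0
Ȟ^1: (15−9)−6=0 ⇒ 0
Ȟ^2: (10−0)−9=1 ⇒ Z/5

Ȟ^0 = 0,  Ȟ^1 = 0,  Ȟ^2 = Z/5


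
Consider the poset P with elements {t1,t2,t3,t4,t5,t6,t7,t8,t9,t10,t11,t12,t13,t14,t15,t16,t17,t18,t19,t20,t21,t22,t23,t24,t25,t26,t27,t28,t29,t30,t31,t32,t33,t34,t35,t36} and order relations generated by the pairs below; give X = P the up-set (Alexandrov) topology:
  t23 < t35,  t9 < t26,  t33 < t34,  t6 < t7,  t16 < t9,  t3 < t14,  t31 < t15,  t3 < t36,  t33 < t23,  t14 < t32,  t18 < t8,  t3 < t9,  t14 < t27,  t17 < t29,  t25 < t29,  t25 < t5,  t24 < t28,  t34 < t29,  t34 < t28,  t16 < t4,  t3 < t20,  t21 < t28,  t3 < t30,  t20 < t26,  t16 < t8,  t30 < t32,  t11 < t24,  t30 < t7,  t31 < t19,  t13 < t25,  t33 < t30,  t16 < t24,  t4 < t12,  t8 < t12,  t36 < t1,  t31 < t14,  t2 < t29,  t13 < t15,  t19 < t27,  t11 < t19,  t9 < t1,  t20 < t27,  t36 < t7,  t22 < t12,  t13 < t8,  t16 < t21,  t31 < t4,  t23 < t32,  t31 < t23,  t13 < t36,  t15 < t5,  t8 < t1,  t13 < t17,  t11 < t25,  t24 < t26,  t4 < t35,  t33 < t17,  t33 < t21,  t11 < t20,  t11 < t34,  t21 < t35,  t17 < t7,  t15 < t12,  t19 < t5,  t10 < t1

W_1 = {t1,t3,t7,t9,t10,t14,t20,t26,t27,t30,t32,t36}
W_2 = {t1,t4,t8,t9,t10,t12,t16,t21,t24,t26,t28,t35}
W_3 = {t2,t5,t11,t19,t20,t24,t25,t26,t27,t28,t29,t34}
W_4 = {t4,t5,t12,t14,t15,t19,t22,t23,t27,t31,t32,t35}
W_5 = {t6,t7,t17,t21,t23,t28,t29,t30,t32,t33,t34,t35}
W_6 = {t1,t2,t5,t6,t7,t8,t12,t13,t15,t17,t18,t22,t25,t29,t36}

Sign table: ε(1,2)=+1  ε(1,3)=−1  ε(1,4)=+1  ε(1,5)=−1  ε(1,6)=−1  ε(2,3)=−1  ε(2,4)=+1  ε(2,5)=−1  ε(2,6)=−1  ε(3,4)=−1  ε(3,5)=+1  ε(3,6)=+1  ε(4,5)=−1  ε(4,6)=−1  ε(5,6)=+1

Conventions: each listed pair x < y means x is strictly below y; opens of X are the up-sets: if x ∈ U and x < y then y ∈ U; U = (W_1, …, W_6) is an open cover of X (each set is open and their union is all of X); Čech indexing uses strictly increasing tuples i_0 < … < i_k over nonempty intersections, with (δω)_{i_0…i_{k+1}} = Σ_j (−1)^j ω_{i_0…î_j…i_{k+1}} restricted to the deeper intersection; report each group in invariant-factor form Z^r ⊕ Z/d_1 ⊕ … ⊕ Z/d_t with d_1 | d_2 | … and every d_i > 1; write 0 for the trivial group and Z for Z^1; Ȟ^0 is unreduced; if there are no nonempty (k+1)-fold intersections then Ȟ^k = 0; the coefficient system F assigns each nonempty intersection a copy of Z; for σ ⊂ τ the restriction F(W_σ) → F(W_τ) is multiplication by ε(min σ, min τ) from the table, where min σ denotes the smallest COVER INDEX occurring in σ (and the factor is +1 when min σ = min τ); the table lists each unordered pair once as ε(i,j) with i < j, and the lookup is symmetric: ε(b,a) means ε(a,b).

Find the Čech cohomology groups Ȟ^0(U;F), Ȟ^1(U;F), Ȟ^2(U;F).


nonempty overlaps:
  W12={t1,t9,t10,t26} W13={t20,t26,t27} W14={t14,t27,t32} W15={t7,t30,t32} W16={t1,t7,t36} W23={t24,t26,t28} W24={t4,t12,t35} W25={t21,t28,t35} W26={t1,t8,t12} W34={t5,t19,t27} W35={t28,t29,t34} W36={t2,t5,t25,t29} W45={t23,t32,t35} W46={t5,t12,t15,t22} W56={t6,t7,t17,t29}
  W123={t26} W126={t1} W134={t27} W145={t32} W156={t7} W235={t28} W245={t35} W246={t12} W346={t5} W356={t29}
C dims 6,15,10; δ0: rk 5, SNF 1^5; δ1: rk 10, SNF 1^9·2
degree 0: 6−5−0 = 1 → Ȟ^0 ≅ Z
degree 1: 15−10−5 = 0 → Ȟ^1 ≅ 0
degree 2: 10−0−10 = 0 plus torsion [2] → Ȟ^2 ≅ Z/2

Ȟ^0 = Z,  Ȟ^1 = 0,  Ȟ^2 = Z/2


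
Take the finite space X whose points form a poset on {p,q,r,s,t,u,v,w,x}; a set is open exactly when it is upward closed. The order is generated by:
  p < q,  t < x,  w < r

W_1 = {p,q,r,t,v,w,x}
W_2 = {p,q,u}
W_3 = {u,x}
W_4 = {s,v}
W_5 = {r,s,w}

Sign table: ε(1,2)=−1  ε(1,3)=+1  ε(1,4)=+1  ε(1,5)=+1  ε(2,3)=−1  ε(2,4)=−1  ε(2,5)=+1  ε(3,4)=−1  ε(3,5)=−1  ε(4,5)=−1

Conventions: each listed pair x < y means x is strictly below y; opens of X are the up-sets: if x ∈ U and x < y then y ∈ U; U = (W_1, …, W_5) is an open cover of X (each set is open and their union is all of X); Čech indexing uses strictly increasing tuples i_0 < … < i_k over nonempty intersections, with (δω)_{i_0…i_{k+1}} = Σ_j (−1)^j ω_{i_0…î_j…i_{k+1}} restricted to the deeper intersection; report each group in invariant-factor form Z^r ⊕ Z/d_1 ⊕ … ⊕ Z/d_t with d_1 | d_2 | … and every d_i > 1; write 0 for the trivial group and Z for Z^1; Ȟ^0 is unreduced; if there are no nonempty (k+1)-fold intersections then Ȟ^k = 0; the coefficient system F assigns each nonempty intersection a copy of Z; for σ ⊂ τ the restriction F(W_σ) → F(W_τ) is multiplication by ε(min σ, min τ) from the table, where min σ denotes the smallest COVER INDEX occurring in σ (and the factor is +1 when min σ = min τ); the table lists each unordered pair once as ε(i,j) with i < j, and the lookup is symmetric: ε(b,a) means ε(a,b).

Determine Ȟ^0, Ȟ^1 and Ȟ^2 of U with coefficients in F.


Ȟ^0 ≅ 0, Ȟ^1 ≅ Z ⊕ Z/2, Ȟ^2 ≅ 0

nonempty intersections:
  W12={p,q} W13={x} W14={v} W15={r,w} W23={u} W45={s}
C dims 5,6; δ0: rk 5, SNF 1^4·2
Ȟ^0: (5−5)−0=0 ⇒ 0
Ȟ^1: (6−0)−5=1 plus torsion [2] ⇒ Z ⊕ Z/2
Ȟ^2: (0−0)−0=0 ⇒ 0


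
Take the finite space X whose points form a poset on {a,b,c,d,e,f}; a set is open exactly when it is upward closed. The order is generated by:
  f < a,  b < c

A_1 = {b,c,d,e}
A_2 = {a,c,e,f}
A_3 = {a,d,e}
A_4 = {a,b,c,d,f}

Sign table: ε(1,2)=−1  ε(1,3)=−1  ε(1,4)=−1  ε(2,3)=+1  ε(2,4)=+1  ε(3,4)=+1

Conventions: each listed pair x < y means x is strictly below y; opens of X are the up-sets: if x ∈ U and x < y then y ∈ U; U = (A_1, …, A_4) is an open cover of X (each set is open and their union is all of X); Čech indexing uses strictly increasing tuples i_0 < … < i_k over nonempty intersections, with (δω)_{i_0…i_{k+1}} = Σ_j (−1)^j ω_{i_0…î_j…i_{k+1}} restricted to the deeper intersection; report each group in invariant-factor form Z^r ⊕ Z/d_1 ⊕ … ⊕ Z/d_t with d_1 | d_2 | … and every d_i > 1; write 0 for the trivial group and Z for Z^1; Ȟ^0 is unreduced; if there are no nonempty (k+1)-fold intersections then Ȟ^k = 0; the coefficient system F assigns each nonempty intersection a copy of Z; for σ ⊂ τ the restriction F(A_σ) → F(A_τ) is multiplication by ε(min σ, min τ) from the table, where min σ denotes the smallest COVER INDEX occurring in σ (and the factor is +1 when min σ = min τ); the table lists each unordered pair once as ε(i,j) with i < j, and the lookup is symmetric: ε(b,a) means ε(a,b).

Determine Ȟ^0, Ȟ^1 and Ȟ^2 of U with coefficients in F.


Ȟ^0 = Z, Ȟ^1 = 0, Ȟ^2 = Z

nonempty overlaps:
  A12={c,e} A13={d,e} A14={b,c,d} A23={a,e} A24={a,c,f} A34={a,d}
  A123={e} A124={c} A134={d} A234={a}
C dims 4,6,4; δ0: rk 3, SNF 1^3; δ1: rk 3, SNF 1^3
degree 0: 4−3−0 = 1 → Ȟ^0 ≅ Z
degree 1: 6−3−3 = 0 → Ȟ^1 ≅ 0
degree 2: 4−0−3 = 1 → Ȟ^2 ≅ Z


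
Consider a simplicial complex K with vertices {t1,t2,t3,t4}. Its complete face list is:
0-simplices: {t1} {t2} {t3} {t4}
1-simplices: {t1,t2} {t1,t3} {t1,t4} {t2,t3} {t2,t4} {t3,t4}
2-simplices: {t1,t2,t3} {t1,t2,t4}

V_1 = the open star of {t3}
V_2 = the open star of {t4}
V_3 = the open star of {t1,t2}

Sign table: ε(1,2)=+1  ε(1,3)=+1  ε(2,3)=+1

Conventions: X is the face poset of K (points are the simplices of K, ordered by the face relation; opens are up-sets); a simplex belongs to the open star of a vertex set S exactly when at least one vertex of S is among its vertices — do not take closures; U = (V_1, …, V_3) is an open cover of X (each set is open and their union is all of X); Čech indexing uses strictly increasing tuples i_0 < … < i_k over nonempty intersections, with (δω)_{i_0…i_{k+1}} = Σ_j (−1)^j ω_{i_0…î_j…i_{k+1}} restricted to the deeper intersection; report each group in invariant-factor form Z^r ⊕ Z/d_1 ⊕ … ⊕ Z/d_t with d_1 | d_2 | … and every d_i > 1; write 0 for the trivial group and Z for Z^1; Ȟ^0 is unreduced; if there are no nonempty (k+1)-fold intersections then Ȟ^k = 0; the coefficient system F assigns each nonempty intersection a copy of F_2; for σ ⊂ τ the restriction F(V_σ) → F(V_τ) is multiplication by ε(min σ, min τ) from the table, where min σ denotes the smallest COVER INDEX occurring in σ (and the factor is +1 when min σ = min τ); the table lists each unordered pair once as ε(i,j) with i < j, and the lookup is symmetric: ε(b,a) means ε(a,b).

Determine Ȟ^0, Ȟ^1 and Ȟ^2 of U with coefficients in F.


nerve simplices:
  V1={{t3},{t1,t3},{t2,t3},{t3,t4},{t1,t2,t3}} V2={{t4},{t1,t4},{t2,t4},{t3,t4},{t1,t2,t4}} V3={{t1},{t2},{t1,t2},{t1,t3},{t1,t4},{t2,t3},{t2,t4},{t1,t2,t3},{t1,t2,t4}}
  V12={{t3,t4}} V13={{t1,t3},{t2,t3},{t1,t2,t3}} V23={{t1,t4},{t2,t4},{t1,t2,t4}}
C dims 3,3; δ0: rk_F2 2
degree 0: 3−2−0 = 1 → Ȟ^0 ≅ Z/2
degree 1: 3−0−2 = 1 → Ȟ^1 ≅ Z/2
degree 2: 0−0−0 = 0 → Ȟ^2 ≅ 0

Ȟ^0 = Z/2, Ȟ^1 = Z/2 and Ȟ^2 = 0


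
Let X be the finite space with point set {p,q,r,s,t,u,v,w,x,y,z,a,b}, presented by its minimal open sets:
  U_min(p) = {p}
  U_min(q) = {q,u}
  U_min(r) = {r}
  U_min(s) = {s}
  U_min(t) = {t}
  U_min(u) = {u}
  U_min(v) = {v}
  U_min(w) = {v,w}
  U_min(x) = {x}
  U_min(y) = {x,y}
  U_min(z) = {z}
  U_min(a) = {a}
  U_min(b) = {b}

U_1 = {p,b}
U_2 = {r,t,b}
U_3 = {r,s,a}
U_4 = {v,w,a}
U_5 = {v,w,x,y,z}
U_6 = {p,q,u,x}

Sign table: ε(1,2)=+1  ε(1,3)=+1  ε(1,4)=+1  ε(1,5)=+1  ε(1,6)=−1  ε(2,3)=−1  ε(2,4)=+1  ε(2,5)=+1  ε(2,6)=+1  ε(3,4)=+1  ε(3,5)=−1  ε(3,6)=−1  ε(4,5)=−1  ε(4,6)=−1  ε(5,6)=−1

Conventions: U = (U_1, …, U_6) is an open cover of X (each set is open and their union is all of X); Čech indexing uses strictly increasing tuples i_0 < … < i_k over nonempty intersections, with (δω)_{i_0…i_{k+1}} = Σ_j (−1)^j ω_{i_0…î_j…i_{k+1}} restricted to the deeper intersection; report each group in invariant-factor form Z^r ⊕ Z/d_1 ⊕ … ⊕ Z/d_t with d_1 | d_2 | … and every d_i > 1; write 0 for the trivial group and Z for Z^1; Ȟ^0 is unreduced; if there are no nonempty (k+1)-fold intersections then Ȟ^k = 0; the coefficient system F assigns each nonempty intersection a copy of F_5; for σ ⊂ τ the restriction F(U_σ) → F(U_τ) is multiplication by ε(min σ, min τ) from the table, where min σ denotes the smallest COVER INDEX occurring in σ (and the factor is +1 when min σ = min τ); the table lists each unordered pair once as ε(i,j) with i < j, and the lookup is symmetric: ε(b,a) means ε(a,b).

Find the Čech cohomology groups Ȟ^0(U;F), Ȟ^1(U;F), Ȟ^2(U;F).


nerve simplices:
  U12={b} U16={p} U23={r} U34={a} U45={v,w} U56={x}
C dims 6,6; δ0: rk_F5 5
degree 0: 6−5−0 = 1 → Ȟ^0 ≅ Z/5
degree 1: 6−0−5 = 1 → Ȟ^1 ≅ Z/5
degree 2: 0−0−0 = 0 → Ȟ^2 ≅ 0

Ȟ^0(U;F) ≅ Z/5, Ȟ^1(U;F) ≅ Z/5 and Ȟ^2(U;F) ≅ 0
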